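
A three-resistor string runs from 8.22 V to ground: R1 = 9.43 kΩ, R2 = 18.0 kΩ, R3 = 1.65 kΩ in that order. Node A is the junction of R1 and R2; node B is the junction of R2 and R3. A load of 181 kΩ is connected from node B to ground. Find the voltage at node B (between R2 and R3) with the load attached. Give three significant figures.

V ≈ 0.462 V

At node B, R3 is in parallel with the load: R3‖R_L = 1.635 kΩ.
Below node A the resistance is R2 + (R3‖R_L) = 19.64 kΩ, so V_A = 8.22 × 19.64/29.07 = 5.553 V.
Then V_B = V_A × (R3‖R_L)/(R2 + R3‖R_L) = 5.553 × 1.635/19.64 = 0.462 V.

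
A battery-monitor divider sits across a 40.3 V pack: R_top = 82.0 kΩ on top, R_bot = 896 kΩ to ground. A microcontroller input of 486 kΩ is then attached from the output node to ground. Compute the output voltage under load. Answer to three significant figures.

V_out ≈ 32.0 V

The load sits in parallel with R_bot: R_bot‖R_L = (896 × 486) / (896 + 486) = 315.1 kΩ.
V_out = 40.3 × 315.1 / (82.0 + 315.1) = 40.3 × 315.1/397.1 = 32.0 V.
(Unloaded it would have been 36.9 V.)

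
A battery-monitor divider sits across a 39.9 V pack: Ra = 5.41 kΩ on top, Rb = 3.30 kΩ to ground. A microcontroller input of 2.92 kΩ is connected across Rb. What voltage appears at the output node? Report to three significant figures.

V_out ≈ 8.88 V

The load sits in parallel with Rb: Rb‖R_L = (3.30 × 2.92) / (3.30 + 2.92) = 1.549 kΩ.
V_out = 39.9 × 1.549 / (5.41 + 1.549) = 39.9 × 1.549/6.959 = 8.88 V.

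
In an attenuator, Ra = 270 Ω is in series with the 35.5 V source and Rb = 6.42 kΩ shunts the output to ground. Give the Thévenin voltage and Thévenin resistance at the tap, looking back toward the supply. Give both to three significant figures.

V_th = 34.1 V, R_th = 259 Ω

V_th is the open-circuit tap voltage: 35.5 × 6420/(270 + 6420) = 34.1 V.
With the supply zeroed, Ra and Rb appear in parallel from the tap: R_th = Ra‖Rb = (270 × 6420)/6690 = 259 Ω.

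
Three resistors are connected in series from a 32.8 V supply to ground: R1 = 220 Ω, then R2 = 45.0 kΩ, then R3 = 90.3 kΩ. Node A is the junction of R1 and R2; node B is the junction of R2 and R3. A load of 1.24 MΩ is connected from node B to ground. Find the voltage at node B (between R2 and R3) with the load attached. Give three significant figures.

V ≈ 21.3 V

At node B, R3 is in parallel with the load: R3‖R_L = 84170 Ω.
Below node A the resistance is R2 + (R3‖R_L) = 129200 Ω, so V_A = 32.8 × 129200/129400 = 32.74 V.
Then V_B = V_A × (R3‖R_L)/(R2 + R3‖R_L) = 32.74 × 84170/129200 = 21.3 V.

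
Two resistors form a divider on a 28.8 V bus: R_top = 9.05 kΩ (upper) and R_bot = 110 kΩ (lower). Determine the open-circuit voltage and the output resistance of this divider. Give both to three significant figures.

V_th = 26.6 V, R_th = 8.36 kΩ

V_th is the open-circuit tap voltage: 28.8 × 110/(9.05 + 110) = 26.6 V.
With the supply zeroed, R_top and R_bot appear in parallel from the tap: R_th = R_top‖R_bot = (9.05 × 110)/119.0 = 8.36 kΩ.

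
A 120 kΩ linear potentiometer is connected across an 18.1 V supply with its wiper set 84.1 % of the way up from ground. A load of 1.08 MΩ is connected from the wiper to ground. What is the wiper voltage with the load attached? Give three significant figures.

The wiper splits the pot into (1−α)R = 19.08 kΩ above and αR = 100.9 kΩ below.
Lower section ‖ load = 92.30 kΩ.
V_wiper = 18.1 × 92.30/(19.08 + 92.30) = 15.0 V.

V ≈ 15.0 V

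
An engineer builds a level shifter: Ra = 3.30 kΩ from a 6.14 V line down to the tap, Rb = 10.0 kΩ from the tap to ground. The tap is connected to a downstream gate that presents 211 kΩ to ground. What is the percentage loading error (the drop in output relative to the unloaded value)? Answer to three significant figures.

The divider's output (Thévenin) resistance is Ra‖Rb = 2.481 kΩ.
Fractional drop under load = R_th/(R_th + R_L) = 2.481 / (2.481 + 211) = 0.01162.
So the output falls by 1.16 %.

1.16 %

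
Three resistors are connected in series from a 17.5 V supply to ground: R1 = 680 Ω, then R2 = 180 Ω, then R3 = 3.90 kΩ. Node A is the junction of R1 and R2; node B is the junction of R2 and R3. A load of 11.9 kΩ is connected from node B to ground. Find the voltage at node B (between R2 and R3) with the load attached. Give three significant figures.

V ≈ 13.5 V

At node B, R3 is in parallel with the load: R3‖R_L = 2937 Ω.
Below node A the resistance is R2 + (R3‖R_L) = 3117 Ω, so V_A = 17.5 × 3117/3797 = 14.37 V.
Then V_B = V_A × (R3‖R_L)/(R2 + R3‖R_L) = 14.37 × 2937/3117 = 13.5 V.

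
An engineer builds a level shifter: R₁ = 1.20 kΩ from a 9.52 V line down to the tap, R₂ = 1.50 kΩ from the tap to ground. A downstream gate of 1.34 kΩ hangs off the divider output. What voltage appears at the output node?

V_out ≈ 3.53 V

The load sits in parallel with R₂: R₂‖R_L = (1.50 × 1.34) / (1.50 + 1.34) = 0.7077 kΩ.
V_out = 9.52 × 0.7077 / (1.20 + 0.7077) = 9.52 × 0.7077/1.908 = 3.53 V.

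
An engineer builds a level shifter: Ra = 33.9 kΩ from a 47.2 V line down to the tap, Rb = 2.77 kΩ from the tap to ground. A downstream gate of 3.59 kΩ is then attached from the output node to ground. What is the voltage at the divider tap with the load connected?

The load sits in parallel with Rb: Rb‖R_L = (2.77 × 3.59) / (2.77 + 3.59) = 1.564 kΩ.
V_out = 47.2 × 1.564 / (33.9 + 1.564) = 47.2 × 1.564/35.46 = 2.08 V.

V_out ≈ 2.08 V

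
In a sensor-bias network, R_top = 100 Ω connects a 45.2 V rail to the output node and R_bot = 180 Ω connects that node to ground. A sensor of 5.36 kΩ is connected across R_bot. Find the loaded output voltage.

V_out ≈ 28.7 V

The load sits in parallel with R_bot: R_bot‖R_L = (180 × 5360) / (180 + 5360) = 174.2 Ω.
V_out = 45.2 × 174.2 / (100 + 174.2) = 45.2 × 174.2/274.2 = 28.7 V.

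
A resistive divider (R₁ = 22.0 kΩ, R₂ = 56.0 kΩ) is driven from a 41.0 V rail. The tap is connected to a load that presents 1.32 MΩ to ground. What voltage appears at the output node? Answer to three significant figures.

V_out ≈ 29.1 V

The load sits in parallel with R₂: R₂‖R_L = (56.0 × 1320) / (56.0 + 1320) = 53.72 kΩ.
V_out = 41.0 × 53.72 / (22.0 + 53.72) = 41.0 × 53.72/75.72 = 29.1 V.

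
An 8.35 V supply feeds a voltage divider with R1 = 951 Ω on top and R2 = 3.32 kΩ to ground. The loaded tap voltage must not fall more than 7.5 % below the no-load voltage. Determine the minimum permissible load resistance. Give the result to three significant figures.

Output resistance R_th = R1‖R2 = (951 × 3320)/4271 = 739.2 Ω.
The fractional drop is R_th/(R_th + R_L); requiring this ≤ 0.0750 gives R_L ≥ R_th(1/0.0750 − 1) = 739.2 × 12.33 = 9.12 kΩ.

R_L(min) ≈ 9.12 kΩ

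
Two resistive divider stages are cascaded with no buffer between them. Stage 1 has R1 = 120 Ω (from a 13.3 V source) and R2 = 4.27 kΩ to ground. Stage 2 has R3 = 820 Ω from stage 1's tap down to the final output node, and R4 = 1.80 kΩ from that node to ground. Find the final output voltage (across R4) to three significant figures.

Stage 2 presents R3+R4 = 2620 Ω as a load on stage 1's tap.
Stage 1's lower leg becomes R2‖(R3+R4) = 1624 Ω, so V_mid = 13.3 × 1624/1744 = 12.38 V.
Stage 2 is itself unloaded: V_out = V_mid × R4/(R3+R4) = 12.38 × 1800/2620 = 8.51 V.

V_out ≈ 8.51 V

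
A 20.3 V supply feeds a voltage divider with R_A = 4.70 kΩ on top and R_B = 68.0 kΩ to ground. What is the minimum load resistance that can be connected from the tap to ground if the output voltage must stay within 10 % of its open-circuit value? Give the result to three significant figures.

R_L(min) ≈ 39.6 kΩ

Output resistance R_th = R_A‖R_B = (4.70 × 68.0)/72.70 = 4.396 kΩ.
The fractional drop is R_th/(R_th + R_L); requiring this ≤ 0.100 gives R_L ≥ R_th(1/0.100 − 1) = 4.396 × 9.000 = 39.6 kΩ.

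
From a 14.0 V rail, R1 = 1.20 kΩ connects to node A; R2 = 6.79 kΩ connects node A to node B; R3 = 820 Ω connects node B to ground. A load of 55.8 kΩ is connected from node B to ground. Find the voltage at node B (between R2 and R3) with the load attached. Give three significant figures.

V ≈ 1.29 V

At node B, R3 is in parallel with the load: R3‖R_L = 808.1 Ω.
Below node A the resistance is R2 + (R3‖R_L) = 7598 Ω, so V_A = 14.0 × 7598/8798 = 12.09 V.
Then V_B = V_A × (R3‖R_L)/(R2 + R3‖R_L) = 12.09 × 808.1/7598 = 1.29 V.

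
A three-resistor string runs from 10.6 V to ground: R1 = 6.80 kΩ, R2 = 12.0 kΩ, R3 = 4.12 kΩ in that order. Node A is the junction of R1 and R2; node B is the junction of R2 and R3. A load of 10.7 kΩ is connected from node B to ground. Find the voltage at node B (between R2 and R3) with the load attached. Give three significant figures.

V ≈ 1.45 V

At node B, R3 is in parallel with the load: R3‖R_L = 2.975 kΩ.
Below node A the resistance is R2 + (R3‖R_L) = 14.97 kΩ, so V_A = 10.6 × 14.97/21.77 = 7.290 V.
Then V_B = V_A × (R3‖R_L)/(R2 + R3‖R_L) = 7.290 × 2.975/14.97 = 1.45 V.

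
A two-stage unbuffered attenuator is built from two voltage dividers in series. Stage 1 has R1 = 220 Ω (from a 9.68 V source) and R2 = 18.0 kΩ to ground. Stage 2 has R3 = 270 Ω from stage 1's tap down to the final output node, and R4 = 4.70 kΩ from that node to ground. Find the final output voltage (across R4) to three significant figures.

V_out ≈ 8.66 V

Stage 2 presents R3+R4 = 4970 Ω as a load on stage 1's tap.
Stage 1's lower leg becomes R2‖(R3+R4) = 3895 Ω, so V_mid = 9.68 × 3895/4115 = 9.162 V.
Stage 2 is itself unloaded: V_out = V_mid × R4/(R3+R4) = 9.162 × 4700/4970 = 8.66 V.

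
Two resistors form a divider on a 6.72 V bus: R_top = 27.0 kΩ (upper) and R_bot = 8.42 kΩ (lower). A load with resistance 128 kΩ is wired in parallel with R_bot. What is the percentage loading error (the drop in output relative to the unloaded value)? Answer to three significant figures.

The divider's output (Thévenin) resistance is R_top‖R_bot = 6.418 kΩ.
Fractional drop under load = R_th/(R_th + R_L) = 6.418 / (6.418 + 128) = 0.04775.
So the output falls by 4.77 %.

4.77 %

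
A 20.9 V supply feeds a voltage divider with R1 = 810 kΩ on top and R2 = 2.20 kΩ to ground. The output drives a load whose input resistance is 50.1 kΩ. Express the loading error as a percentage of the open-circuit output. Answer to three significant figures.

4.20 %

The divider's output (Thévenin) resistance is R1‖R2 = 2.194 kΩ.
Fractional drop under load = R_th/(R_th + R_L) = 2.194 / (2.194 + 50.1) = 0.04196.
So the output falls by 4.20 %.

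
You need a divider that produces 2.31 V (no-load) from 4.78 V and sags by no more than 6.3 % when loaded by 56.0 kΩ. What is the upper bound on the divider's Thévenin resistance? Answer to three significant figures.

R_th ≤ 3.77 kΩ

Loading drop = R_th/(R_th + R_L) ≤ 0.0630, so R_th ≤ R_L · ε/(1−ε) = 56.0 kΩ × 0.0630/0.9370 = 3.77 kΩ.
(Any R1, R2 with R2/(R1+R2) = 0.483 and R1‖R2 ≤ 3.77 kΩ will meet the spec.)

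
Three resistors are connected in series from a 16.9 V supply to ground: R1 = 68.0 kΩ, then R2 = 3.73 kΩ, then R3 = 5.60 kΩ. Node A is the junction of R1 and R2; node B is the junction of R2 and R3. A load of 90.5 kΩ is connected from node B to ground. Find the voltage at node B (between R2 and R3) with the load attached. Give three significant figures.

At node B, R3 is in parallel with the load: R3‖R_L = 5.274 kΩ.
Below node A the resistance is R2 + (R3‖R_L) = 9.004 kΩ, so V_A = 16.9 × 9.004/77.00 = 1.976 V.
Then V_B = V_A × (R3‖R_L)/(R2 + R3‖R_L) = 1.976 × 5.274/9.004 = 1.16 V.

V ≈ 1.16 V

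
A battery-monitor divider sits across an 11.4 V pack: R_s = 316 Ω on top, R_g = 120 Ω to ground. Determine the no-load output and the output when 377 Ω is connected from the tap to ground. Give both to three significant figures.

Unloaded: 3.14 V; loaded: 2.55 V

Open-circuit: V = 11.4 × 120/(316 + 120) = 3.14 V.
With the load, R_g becomes R_g‖R_L = 91.03 Ω, so V = 11.4 × 91.03/407.0 = 2.55 V.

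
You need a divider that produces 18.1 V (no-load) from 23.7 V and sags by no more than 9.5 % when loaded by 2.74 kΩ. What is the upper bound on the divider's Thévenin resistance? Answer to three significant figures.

Loading drop = R_th/(R_th + R_L) ≤ 0.0950, so R_th ≤ R_L · ε/(1−ε) = 2.74 kΩ × 0.0950/0.9050 = 288 Ω.

R_th ≤ 288 Ω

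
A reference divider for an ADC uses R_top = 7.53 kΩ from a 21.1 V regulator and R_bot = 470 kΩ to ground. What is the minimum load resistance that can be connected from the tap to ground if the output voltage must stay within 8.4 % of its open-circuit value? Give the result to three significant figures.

R_L(min) ≈ 80.8 kΩ

Output resistance R_th = R_top‖R_bot = (7.53 × 470)/477.5 = 7.411 kΩ.
The fractional drop is R_th/(R_th + R_L); requiring this ≤ 0.0840 gives R_L ≥ R_th(1/0.0840 − 1) = 7.411 × 10.90 = 80.8 kΩ.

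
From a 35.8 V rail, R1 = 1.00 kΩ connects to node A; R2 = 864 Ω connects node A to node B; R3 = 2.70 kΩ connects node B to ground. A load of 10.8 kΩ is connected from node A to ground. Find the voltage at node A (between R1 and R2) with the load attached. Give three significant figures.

Below node A the series string R2+R3 = 3564 Ω sits in parallel with the 10800 Ω load: 2680 Ω.
V_A = 35.8 × 2680/(1000 + 2680) = 26.1 V.

V ≈ 26.1 V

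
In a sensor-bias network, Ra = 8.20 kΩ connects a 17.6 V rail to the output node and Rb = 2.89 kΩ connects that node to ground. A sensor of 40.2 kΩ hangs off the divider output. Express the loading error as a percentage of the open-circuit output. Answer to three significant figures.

The divider's output (Thévenin) resistance is Ra‖Rb = 2.137 kΩ.
Fractional drop under load = R_th/(R_th + R_L) = 2.137 / (2.137 + 40.2) = 0.05047.
So the output falls by 5.05 %.

5.05 %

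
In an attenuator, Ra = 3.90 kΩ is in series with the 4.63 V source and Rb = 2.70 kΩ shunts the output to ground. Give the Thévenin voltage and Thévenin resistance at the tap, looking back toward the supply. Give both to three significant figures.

V_th = 1.89 V, R_th = 1.60 kΩ

V_th is the open-circuit tap voltage: 4.63 × 2.70/(3.90 + 2.70) = 1.89 V.
With the supply zeroed, Ra and Rb appear in parallel from the tap: R_th = Ra‖Rb = (3.90 × 2.70)/6.600 = 1.60 kΩ.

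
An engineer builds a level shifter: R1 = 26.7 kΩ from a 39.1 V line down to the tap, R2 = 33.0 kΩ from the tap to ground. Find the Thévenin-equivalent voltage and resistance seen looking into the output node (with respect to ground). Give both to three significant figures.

V_th is the open-circuit tap voltage: 39.1 × 33.0/(26.7 + 33.0) = 21.6 V.
With the supply zeroed, R1 and R2 appear in parallel from the tap: R_th = R1‖R2 = (26.7 × 33.0)/59.70 = 14.8 kΩ.

V_th = 21.6 V, R_th = 14.8 kΩ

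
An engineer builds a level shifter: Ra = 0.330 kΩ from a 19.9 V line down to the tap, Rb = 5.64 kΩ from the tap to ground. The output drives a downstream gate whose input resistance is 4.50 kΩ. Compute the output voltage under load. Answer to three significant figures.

The load sits in parallel with Rb: Rb‖R_L = (5640 × 4500) / (5640 + 4500) = 2503 Ω.
V_out = 19.9 × 2503 / (330 + 2503) = 19.9 × 2503/2833 = 17.6 V.

V_out ≈ 17.6 V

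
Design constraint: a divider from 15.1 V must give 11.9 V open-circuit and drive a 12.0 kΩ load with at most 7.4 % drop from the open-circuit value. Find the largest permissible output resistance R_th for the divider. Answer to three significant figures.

R_th ≤ 959 Ω

Loading drop = R_th/(R_th + R_L) ≤ 0.0740, so R_th ≤ R_L · ε/(1−ε) = 12.0 kΩ × 0.0740/0.9260 = 959 Ω.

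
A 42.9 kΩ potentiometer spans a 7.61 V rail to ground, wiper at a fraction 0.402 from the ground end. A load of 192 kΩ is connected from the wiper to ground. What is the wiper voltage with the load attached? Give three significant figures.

V ≈ 2.90 V

The wiper splits the pot into (1−α)R = 25.65 kΩ above and αR = 17.25 kΩ below.
Lower section ‖ load = 15.82 kΩ.
V_wiper = 7.61 × 15.82/(25.65 + 15.82) = 2.90 V.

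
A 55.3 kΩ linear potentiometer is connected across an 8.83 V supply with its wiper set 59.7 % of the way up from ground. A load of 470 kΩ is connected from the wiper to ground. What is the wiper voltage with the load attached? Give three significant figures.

V ≈ 5.13 V

The wiper splits the pot into (1−α)R = 22.29 kΩ above and αR = 33.01 kΩ below.
Lower section ‖ load = 30.85 kΩ.
V_wiper = 8.83 × 30.85/(22.29 + 30.85) = 5.13 V.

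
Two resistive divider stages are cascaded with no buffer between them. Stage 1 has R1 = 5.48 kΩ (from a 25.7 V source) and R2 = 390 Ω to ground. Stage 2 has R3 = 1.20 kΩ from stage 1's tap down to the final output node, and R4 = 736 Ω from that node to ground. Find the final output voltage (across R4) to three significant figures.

V_out ≈ 0.546 V

Stage 2 presents R3+R4 = 1936 Ω as a load on stage 1's tap.
Stage 1's lower leg becomes R2‖(R3+R4) = 324.6 Ω, so V_mid = 25.7 × 324.6/5805 = 1.437 V.
Stage 2 is itself unloaded: V_out = V_mid × R4/(R3+R4) = 1.437 × 736/1936 = 0.546 V.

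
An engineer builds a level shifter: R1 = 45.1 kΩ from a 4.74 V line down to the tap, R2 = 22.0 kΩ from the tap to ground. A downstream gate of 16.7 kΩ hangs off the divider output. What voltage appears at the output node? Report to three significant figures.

V_out ≈ 0.824 V

The load sits in parallel with R2: R2‖R_L = (22.0 × 16.7) / (22.0 + 16.7) = 9.494 kΩ.
V_out = 4.74 × 9.494 / (45.1 + 9.494) = 4.74 × 9.494/54.59 = 0.824 V.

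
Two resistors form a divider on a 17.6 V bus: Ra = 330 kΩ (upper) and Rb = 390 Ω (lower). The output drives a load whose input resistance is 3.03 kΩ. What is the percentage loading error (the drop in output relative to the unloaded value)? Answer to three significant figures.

Unloaded V = 17.6 × 390/330400 = 0.020775 V.
Loaded: Rb‖R_L = 345.5 Ω, giving V = 17.6 × 345.5/330300 = 0.018409 V.
Drop = (0.020775 − 0.018409) / 0.020775 = 11.4 %.

11.4 %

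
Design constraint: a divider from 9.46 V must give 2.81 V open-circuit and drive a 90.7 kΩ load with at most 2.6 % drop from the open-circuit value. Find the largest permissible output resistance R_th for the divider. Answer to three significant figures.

Loading drop = R_th/(R_th + R_L) ≤ 0.0260, so R_th ≤ R_L · ε/(1−ε) = 90.7 kΩ × 0.0260/0.9740 = 2.42 kΩ.

R_th ≤ 2.42 kΩ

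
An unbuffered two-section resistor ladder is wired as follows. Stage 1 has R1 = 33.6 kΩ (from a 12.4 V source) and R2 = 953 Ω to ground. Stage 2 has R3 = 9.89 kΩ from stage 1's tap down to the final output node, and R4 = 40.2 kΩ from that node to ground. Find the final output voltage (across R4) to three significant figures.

V_out ≈ 0.269 V

Stage 2 presents R3+R4 = 50090 Ω as a load on stage 1's tap.
Stage 1's lower leg becomes R2‖(R3+R4) = 935.2 Ω, so V_mid = 12.4 × 935.2/34540 = 0.3358 V.
Stage 2 is itself unloaded: V_out = V_mid × R4/(R3+R4) = 0.3358 × 40200/50090 = 0.269 V.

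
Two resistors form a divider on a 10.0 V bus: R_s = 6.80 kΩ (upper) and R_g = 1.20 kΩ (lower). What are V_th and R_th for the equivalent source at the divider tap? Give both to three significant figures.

V_th = 1.50 V, R_th = 1.02 kΩ

V_th is the open-circuit tap voltage: 10.0 × 1.20/(6.80 + 1.20) = 1.50 V.
With the supply zeroed, R_s and R_g appear in parallel from the tap: R_th = R_s‖R_g = (6.80 × 1.20)/8.000 = 1.02 kΩ.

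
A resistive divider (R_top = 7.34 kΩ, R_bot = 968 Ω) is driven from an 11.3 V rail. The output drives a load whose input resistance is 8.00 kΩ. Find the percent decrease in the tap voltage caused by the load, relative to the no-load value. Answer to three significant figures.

9.66 %

The divider's output (Thévenin) resistance is R_top‖R_bot = 855.2 Ω.
Fractional drop under load = R_th/(R_th + R_L) = 855.2 / (855.2 + 8000) = 0.09658.
So the output falls by 9.66 %.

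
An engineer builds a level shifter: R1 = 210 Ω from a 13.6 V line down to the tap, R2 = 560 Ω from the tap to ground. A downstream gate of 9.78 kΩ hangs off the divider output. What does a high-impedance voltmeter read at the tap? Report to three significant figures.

V_out ≈ 9.74 V

The load sits in parallel with R2: R2‖R_L = (560 × 9780) / (560 + 9780) = 529.7 Ω.
V_out = 13.6 × 529.7 / (210 + 529.7) = 13.6 × 529.7/739.7 = 9.74 V.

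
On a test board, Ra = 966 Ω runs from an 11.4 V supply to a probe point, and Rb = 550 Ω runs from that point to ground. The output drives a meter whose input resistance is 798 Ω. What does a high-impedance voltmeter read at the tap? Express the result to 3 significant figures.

The load sits in parallel with Rb: Rb‖R_L = (550 × 798) / (550 + 798) = 325.6 Ω.
V_out = 11.4 × 325.6 / (966 + 325.6) = 11.4 × 325.6/1292 = 2.87 V.
(Unloaded it would have been 4.14 V.)

V_out ≈ 2.87 V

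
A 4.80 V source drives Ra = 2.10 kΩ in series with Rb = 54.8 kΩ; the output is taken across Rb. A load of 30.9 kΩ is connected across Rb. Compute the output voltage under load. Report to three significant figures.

V_out ≈ 4.34 V

The load sits in parallel with Rb: Rb‖R_L = (54.8 × 30.9) / (54.8 + 30.9) = 19.76 kΩ.
V_out = 4.80 × 19.76 / (2.10 + 19.76) = 4.80 × 19.76/21.86 = 4.34 V.
(Unloaded it would have been 4.62 V.)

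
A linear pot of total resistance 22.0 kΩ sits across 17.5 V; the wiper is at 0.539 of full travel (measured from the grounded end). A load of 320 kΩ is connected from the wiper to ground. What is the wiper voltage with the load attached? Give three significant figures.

The wiper splits the pot into (1−α)R = 10.14 kΩ above and αR = 11.86 kΩ below.
Lower section ‖ load = 11.43 kΩ.
V_wiper = 17.5 × 11.43/(10.14 + 11.43) = 9.27 V.

V ≈ 9.27 V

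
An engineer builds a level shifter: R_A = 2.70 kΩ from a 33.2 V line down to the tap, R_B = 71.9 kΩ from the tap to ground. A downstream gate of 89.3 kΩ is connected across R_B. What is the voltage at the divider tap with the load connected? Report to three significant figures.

The load sits in parallel with R_B: R_B‖R_L = (71.9 × 89.3) / (71.9 + 89.3) = 39.83 kΩ.
V_out = 33.2 × 39.83 / (2.70 + 39.83) = 33.2 × 39.83/42.53 = 31.1 V.
(Unloaded it would have been 32.0 V.)

V_out ≈ 31.1 V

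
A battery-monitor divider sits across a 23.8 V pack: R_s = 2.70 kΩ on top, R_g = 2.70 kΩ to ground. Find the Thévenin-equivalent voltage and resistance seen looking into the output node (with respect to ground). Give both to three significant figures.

V_th is the open-circuit tap voltage: 23.8 × 2.70/(2.70 + 2.70) = 11.9 V.
With the supply zeroed, R_s and R_g appear in parallel from the tap: R_th = R_s‖R_g = (2.70 × 2.70)/5.400 = 1.35 kΩ.

V_th = 11.9 V, R_th = 1.35 kΩ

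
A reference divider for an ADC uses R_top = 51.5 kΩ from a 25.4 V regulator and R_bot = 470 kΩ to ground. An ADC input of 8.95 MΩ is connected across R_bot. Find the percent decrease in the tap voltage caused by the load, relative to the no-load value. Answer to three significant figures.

0.516 %

The divider's output (Thévenin) resistance is R_top‖R_bot = 46.41 kΩ.
Fractional drop under load = R_th/(R_th + R_L) = 46.41 / (46.41 + 8950) = 0.005159.
So the output falls by 0.516 %.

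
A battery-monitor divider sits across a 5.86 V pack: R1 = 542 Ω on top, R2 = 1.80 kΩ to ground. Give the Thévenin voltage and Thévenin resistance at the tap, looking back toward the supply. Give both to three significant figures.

V_th = 4.50 V, R_th = 417 Ω

V_th is the open-circuit tap voltage: 5.86 × 1800/(542 + 1800) = 4.50 V.
With the supply zeroed, R1 and R2 appear in parallel from the tap: R_th = R1‖R2 = (542 × 1800)/2342 = 417 Ω.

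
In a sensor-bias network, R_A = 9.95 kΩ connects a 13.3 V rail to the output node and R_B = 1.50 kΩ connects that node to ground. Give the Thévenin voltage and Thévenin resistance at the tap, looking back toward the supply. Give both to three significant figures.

V_th = 1.74 V, R_th = 1.30 kΩ

V_th is the open-circuit tap voltage: 13.3 × 1.50/(9.95 + 1.50) = 1.74 V.
With the supply zeroed, R_A and R_B appear in parallel from the tap: R_th = R_A‖R_B = (9.95 × 1.50)/11.45 = 1.30 kΩ.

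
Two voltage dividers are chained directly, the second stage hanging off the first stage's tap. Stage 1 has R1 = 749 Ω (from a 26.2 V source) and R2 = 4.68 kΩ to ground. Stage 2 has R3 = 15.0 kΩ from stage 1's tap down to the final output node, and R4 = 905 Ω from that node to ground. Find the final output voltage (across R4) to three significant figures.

Stage 2 presents R3+R4 = 15900 Ω as a load on stage 1's tap.
Stage 1's lower leg becomes R2‖(R3+R4) = 3616 Ω, so V_mid = 26.2 × 3616/4365 = 21.70 V.
Stage 2 is itself unloaded: V_out = V_mid × R4/(R3+R4) = 21.70 × 905/15900 = 1.23 V.

V_out ≈ 1.23 V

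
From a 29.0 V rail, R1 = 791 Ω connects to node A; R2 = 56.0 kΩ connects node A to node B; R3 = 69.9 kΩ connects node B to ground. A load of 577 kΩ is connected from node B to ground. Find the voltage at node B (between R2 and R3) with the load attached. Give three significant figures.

V ≈ 15.2 V

At node B, R3 is in parallel with the load: R3‖R_L = 62350 Ω.
Below node A the resistance is R2 + (R3‖R_L) = 118300 Ω, so V_A = 29.0 × 118300/119100 = 28.81 V.
Then V_B = V_A × (R3‖R_L)/(R2 + R3‖R_L) = 28.81 × 62350/118300 = 15.2 V.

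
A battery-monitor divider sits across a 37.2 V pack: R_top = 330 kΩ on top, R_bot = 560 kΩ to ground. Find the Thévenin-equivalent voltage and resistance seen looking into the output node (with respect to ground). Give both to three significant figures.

V_th = 23.4 V, R_th = 208 kΩ

V_th is the open-circuit tap voltage: 37.2 × 560/(330 + 560) = 23.4 V.
With the supply zeroed, R_top and R_bot appear in parallel from the tap: R_th = R_top‖R_bot = (330 × 560)/890.0 = 208 kΩ.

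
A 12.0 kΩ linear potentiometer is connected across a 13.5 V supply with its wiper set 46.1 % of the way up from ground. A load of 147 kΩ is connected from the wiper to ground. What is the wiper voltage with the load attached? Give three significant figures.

V ≈ 6.10 V

The wiper splits the pot into (1−α)R = 6.468 kΩ above and αR = 5.532 kΩ below.
Lower section ‖ load = 5.331 kΩ.
V_wiper = 13.5 × 5.331/(6.468 + 5.331) = 6.10 V.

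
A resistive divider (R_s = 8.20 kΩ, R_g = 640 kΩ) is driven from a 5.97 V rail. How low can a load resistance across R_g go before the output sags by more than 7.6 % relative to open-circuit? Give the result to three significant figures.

R_L(min) ≈ 98.4 kΩ

Output resistance R_th = R_s‖R_g = (8.20 × 640)/648.2 = 8.096 kΩ.
The fractional drop is R_th/(R_th + R_L); requiring this ≤ 0.0760 gives R_L ≥ R_th(1/0.0760 − 1) = 8.096 × 12.16 = 98.4 kΩ.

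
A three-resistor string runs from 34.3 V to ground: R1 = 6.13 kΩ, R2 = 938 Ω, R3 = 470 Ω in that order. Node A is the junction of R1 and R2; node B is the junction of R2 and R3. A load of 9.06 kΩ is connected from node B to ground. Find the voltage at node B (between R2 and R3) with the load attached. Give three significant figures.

At node B, R3 is in parallel with the load: R3‖R_L = 446.8 Ω.
Below node A the resistance is R2 + (R3‖R_L) = 1385 Ω, so V_A = 34.3 × 1385/7515 = 6.321 V.
Then V_B = V_A × (R3‖R_L)/(R2 + R3‖R_L) = 6.321 × 446.8/1385 = 2.04 V.

V ≈ 2.04 V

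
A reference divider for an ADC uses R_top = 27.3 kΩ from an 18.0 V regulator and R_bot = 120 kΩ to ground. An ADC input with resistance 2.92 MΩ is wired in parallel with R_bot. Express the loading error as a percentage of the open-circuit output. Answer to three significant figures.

The divider's output (Thévenin) resistance is R_top‖R_bot = 22.24 kΩ.
Fractional drop under load = R_th/(R_th + R_L) = 22.24 / (22.24 + 2920) = 0.007559.
So the output falls by 0.756 %.

0.756 %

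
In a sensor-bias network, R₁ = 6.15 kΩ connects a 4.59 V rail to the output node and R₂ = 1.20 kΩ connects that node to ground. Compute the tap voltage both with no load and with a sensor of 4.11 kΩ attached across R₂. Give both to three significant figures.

Unloaded: 0.749 V; loaded: 0.602 V

Open-circuit: V = 4.59 × 1.20/(6.15 + 1.20) = 0.749 V.
With the load, R₂ becomes R₂‖R_L = 0.9288 kΩ, so V = 4.59 × 0.9288/7.079 = 0.602 V.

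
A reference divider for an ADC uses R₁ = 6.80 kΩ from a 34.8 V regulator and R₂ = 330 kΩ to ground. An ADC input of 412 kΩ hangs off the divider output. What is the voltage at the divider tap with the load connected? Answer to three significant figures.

V_out ≈ 33.6 V

The load sits in parallel with R₂: R₂‖R_L = (330 × 412) / (330 + 412) = 183.2 kΩ.
V_out = 34.8 × 183.2 / (6.80 + 183.2) = 34.8 × 183.2/190.0 = 33.6 V.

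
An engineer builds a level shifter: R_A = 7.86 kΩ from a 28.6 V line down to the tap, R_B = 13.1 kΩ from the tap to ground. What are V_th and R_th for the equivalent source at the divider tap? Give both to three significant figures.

V_th is the open-circuit tap voltage: 28.6 × 13.1/(7.86 + 13.1) = 17.9 V.
With the supply zeroed, R_A and R_B appear in parallel from the tap: R_th = R_A‖R_B = (7.86 × 13.1)/20.96 = 4.91 kΩ.

V_th = 17.9 V, R_th = 4.91 kΩ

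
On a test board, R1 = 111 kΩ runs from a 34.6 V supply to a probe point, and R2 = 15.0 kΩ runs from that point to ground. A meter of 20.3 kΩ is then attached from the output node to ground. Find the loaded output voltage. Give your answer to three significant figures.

The load sits in parallel with R2: R2‖R_L = (15.0 × 20.3) / (15.0 + 20.3) = 8.626 kΩ.
V_out = 34.6 × 8.626 / (111 + 8.626) = 34.6 × 8.626/119.6 = 2.49 V.

V_out ≈ 2.49 V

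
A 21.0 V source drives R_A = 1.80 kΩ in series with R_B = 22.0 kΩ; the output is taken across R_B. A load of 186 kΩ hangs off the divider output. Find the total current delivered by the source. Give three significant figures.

I ≈ 0.978 mA

R_B‖R_L = 19.67 kΩ, so the source sees R_A + R_B‖R_L = 21.47 kΩ.
I = 21.0 V / 21.47 kΩ = 0.978 mA.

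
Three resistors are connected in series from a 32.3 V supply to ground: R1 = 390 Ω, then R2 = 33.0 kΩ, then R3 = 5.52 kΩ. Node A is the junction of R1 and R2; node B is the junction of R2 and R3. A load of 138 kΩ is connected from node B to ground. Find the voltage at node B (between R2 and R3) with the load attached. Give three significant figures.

V ≈ 4.43 V

At node B, R3 is in parallel with the load: R3‖R_L = 5308 Ω.
Below node A the resistance is R2 + (R3‖R_L) = 38310 Ω, so V_A = 32.3 × 38310/38700 = 31.97 V.
Then V_B = V_A × (R3‖R_L)/(R2 + R3‖R_L) = 31.97 × 5308/38310 = 4.43 V.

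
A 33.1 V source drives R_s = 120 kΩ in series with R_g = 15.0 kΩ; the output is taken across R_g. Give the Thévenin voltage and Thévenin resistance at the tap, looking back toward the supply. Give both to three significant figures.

V_th is the open-circuit tap voltage: 33.1 × 15.0/(120 + 15.0) = 3.68 V.
With the supply zeroed, R_s and R_g appear in parallel from the tap: R_th = R_s‖R_g = (120 × 15.0)/135.0 = 13.3 kΩ.

V_th = 3.68 V, R_th = 13.3 kΩ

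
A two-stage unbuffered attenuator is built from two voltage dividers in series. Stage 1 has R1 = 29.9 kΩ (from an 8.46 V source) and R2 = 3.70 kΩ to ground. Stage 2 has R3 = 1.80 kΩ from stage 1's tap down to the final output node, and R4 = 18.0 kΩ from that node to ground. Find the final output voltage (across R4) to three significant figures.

V_out ≈ 0.726 V

Stage 2 presents R3+R4 = 19.80 kΩ as a load on stage 1's tap.
Stage 1's lower leg becomes R2‖(R3+R4) = 3.117 kΩ, so V_mid = 8.46 × 3.117/33.02 = 0.7988 V.
Stage 2 is itself unloaded: V_out = V_mid × R4/(R3+R4) = 0.7988 × 18.0/19.80 = 0.726 V.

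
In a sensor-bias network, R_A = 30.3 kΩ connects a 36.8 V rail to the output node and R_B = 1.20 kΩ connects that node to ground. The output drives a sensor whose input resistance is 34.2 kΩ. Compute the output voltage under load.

The load sits in parallel with R_B: R_B‖R_L = (1.20 × 34.2) / (1.20 + 34.2) = 1.159 kΩ.
V_out = 36.8 × 1.159 / (30.3 + 1.159) = 36.8 × 1.159/31.46 = 1.36 V.

V_out ≈ 1.36 V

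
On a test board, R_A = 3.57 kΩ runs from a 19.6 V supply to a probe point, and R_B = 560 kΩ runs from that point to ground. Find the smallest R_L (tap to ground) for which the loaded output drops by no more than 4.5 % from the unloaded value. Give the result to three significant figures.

Output resistance R_th = R_A‖R_B = (3.57 × 560)/563.6 = 3.547 kΩ.
The fractional drop is R_th/(R_th + R_L); requiring this ≤ 0.0450 gives R_L ≥ R_th(1/0.0450 − 1) = 3.547 × 21.22 = 75.3 kΩ.

R_L(min) ≈ 75.3 kΩ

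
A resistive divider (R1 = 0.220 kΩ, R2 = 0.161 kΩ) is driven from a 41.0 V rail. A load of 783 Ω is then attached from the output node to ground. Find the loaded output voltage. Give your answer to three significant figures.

The load sits in parallel with R2: R2‖R_L = (161 × 783) / (161 + 783) = 133.5 Ω.
V_out = 41.0 × 133.5 / (220 + 133.5) = 41.0 × 133.5/353.5 = 15.5 V.

V_out ≈ 15.5 V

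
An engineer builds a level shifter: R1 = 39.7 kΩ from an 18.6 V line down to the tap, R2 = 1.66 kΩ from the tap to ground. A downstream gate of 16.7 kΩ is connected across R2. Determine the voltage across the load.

The load sits in parallel with R2: R2‖R_L = (1.66 × 16.7) / (1.66 + 16.7) = 1.510 kΩ.
V_out = 18.6 × 1.510 / (39.7 + 1.510) = 18.6 × 1.510/41.21 = 0.681 V.
(Unloaded it would have been 0.747 V.)

V_out ≈ 0.681 V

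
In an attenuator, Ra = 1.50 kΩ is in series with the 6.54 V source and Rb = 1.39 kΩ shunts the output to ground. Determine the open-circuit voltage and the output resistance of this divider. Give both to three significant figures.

V_th = 3.15 V, R_th = 721 Ω

V_th is the open-circuit tap voltage: 6.54 × 1.39/(1.50 + 1.39) = 3.15 V.
With the supply zeroed, Ra and Rb appear in parallel from the tap: R_th = Ra‖Rb = (1.50 × 1.39)/2.890 = 721 Ω.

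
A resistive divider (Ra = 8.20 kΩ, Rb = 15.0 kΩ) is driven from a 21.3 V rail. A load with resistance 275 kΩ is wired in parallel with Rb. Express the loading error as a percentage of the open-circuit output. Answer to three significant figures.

1.89 %

The divider's output (Thévenin) resistance is Ra‖Rb = 5.302 kΩ.
Fractional drop under load = R_th/(R_th + R_L) = 5.302 / (5.302 + 275) = 0.01891.
So the output falls by 1.89 %.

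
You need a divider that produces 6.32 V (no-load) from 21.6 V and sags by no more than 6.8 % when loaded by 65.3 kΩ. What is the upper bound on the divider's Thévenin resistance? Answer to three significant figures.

R_th ≤ 4.76 kΩ

Loading drop = R_th/(R_th + R_L) ≤ 0.0680, so R_th ≤ R_L · ε/(1−ε) = 65.3 kΩ × 0.0680/0.9320 = 4.76 kΩ.
(Any R1, R2 with R2/(R1+R2) = 0.293 and R1‖R2 ≤ 4.76 kΩ will meet the spec.)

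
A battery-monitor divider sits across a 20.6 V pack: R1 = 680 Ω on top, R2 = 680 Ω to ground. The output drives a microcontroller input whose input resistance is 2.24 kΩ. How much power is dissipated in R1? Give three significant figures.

P ≈ 200 mW

Total resistance from the source is R1 + (R2‖R_L) = 1202 Ω, so I = 20.6/1202 Ω = 17.14 mA.
P = I²·R1 = (17.14 mA)² × 680 Ω = 200 mW.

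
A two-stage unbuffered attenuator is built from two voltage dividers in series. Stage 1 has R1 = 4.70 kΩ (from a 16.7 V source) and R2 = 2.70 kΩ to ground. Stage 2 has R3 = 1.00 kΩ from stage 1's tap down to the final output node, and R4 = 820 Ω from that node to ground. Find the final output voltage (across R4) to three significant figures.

Stage 2 presents R3+R4 = 1820 Ω as a load on stage 1's tap.
Stage 1's lower leg becomes R2‖(R3+R4) = 1087 Ω, so V_mid = 16.7 × 1087/5787 = 3.137 V.
Stage 2 is itself unloaded: V_out = V_mid × R4/(R3+R4) = 3.137 × 820/1820 = 1.41 V.

V_out ≈ 1.41 V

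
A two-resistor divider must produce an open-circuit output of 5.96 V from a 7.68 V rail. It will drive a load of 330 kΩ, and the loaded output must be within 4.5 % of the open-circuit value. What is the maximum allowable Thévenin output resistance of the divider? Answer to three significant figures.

R_th ≤ 15.5 kΩ

Loading drop = R_th/(R_th + R_L) ≤ 0.0450, so R_th ≤ R_L · ε/(1−ε) = 330 kΩ × 0.0450/0.9550 = 15.5 kΩ.
(Any R1, R2 with R2/(R1+R2) = 0.776 and R1‖R2 ≤ 15.5 kΩ will meet the spec.)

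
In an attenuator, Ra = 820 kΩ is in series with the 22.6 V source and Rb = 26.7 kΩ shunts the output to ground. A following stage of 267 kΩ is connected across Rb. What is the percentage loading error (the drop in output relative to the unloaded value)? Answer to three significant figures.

8.83 %

The divider's output (Thévenin) resistance is Ra‖Rb = 25.86 kΩ.
Fractional drop under load = R_th/(R_th + R_L) = 25.86 / (25.86 + 267) = 0.08830.
So the output falls by 8.83 %.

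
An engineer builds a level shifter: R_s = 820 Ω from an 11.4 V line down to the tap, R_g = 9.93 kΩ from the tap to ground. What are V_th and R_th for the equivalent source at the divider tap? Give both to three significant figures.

V_th is the open-circuit tap voltage: 11.4 × 9930/(820 + 9930) = 10.5 V.
With the supply zeroed, R_s and R_g appear in parallel from the tap: R_th = R_s‖R_g = (820 × 9930)/10750 = 757 Ω.

V_th = 10.5 V, R_th = 757 Ω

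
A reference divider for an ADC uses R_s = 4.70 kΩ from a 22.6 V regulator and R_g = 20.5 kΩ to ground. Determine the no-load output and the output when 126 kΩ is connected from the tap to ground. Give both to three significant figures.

Open-circuit: V = 22.6 × 20.5/(4.70 + 20.5) = 18.4 V.
With the load, R_g becomes R_g‖R_L = 17.63 kΩ, so V = 22.6 × 17.63/22.33 = 17.8 V.

Unloaded: 18.4 V; loaded: 17.8 V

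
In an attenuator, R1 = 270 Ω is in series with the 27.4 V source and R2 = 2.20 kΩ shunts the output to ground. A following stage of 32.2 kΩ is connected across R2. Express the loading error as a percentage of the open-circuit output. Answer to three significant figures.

The divider's output (Thévenin) resistance is R1‖R2 = 240.5 Ω.
Fractional drop under load = R_th/(R_th + R_L) = 240.5 / (240.5 + 32200) = 0.007413.
So the output falls by 0.741 %.

0.741 %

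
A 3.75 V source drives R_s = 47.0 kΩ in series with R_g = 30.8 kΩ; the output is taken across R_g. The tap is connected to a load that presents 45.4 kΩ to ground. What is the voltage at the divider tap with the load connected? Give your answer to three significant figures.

The load sits in parallel with R_g: R_g‖R_L = (30.8 × 45.4) / (30.8 + 45.4) = 18.35 kΩ.
V_out = 3.75 × 18.35 / (47.0 + 18.35) = 3.75 × 18.35/65.35 = 1.05 V.
(Unloaded it would have been 1.48 V.)

V_out ≈ 1.05 V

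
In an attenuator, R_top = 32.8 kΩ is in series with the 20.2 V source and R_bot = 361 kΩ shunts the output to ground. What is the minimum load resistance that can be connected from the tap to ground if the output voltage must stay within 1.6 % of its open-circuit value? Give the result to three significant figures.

R_L(min) ≈ 1.85 MΩ

Output resistance R_th = R_top‖R_bot = (32.8 × 361)/393.8 = 30.07 kΩ.
The fractional drop is R_th/(R_th + R_L); requiring this ≤ 0.0160 gives R_L ≥ R_th(1/0.0160 − 1) = 30.07 × 61.50 = 1.85 MΩ.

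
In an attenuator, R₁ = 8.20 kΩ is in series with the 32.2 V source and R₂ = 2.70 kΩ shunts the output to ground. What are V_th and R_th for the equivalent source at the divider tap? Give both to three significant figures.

V_th is the open-circuit tap voltage: 32.2 × 2.70/(8.20 + 2.70) = 7.98 V.
With the supply zeroed, R₁ and R₂ appear in parallel from the tap: R_th = R₁‖R₂ = (8.20 × 2.70)/10.90 = 2.03 kΩ.

V_th = 7.98 V, R_th = 2.03 kΩ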